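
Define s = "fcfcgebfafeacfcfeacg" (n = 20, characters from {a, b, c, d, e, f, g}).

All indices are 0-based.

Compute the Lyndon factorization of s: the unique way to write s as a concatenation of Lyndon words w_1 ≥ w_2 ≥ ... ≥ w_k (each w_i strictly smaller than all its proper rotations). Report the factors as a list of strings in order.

["f", "cfcge", "bf", "afe", "acfcfeacg"]

emit factor 1: 'f' (i=0, period=1)
emit factor 2: 'cfcge' (i=1, period=5)
emit factor 3: 'bf' (i=6, period=2)
emit factor 4: 'afe' (i=8, period=3)
emit factor 5: 'acfcfeacg' (i=11, period=9)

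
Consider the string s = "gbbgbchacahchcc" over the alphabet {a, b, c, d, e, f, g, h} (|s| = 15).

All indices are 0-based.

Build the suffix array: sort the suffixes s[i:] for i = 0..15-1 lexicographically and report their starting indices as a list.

rank→(start, suffix):
  0 → (7, 'acahchcc')
  1 → (9, 'ahchcc')
  2 → (1, 'bbgbchacahchcc')
  3 → (4, 'bchacahchcc')
  4 → (2, 'bgbchacahchcc')
  5 → (14, 'c')
  6 → (8, 'cahchcc')
  7 → (13, 'cc')
  8 → (5, 'chacahchcc')
  9 → (11, 'chcc')
  10 → (0, 'gbbgbchacahchcc')
  11 → (3, 'gbchacahchcc')
  12 → (6, 'hacahchcc')
  13 → (12, 'hcc')
  14 → (10, 'hchcc')

[7, 9, 1, 4, 2, 14, 8, 13, 5, 11, 0, 3, 6, 12, 10]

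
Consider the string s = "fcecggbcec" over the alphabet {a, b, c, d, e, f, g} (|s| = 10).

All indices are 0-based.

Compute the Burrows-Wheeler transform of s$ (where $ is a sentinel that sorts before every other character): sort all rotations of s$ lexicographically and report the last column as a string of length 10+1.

cgebfecc$gc

rank  rotation     last
    0  $fcecggbcec  c
    1  bcec$fcecgg  g
    2  c$fcecggbce  e
    3  cec$fcecggb  b
    4  cecggbcec$f  f
    5  cggbcec$fce  e
    6  ec$fcecggbc  c
    7  ecggbcec$fc  c
    8  fcecggbcec$  $
    9  gbcec$fcecg  g
   10  ggbcec$fcec  c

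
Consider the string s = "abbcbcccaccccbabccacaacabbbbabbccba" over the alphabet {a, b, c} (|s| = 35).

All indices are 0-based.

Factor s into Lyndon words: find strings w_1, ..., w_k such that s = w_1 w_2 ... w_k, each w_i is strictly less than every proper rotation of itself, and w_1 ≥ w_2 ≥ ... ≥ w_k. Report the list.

["abbcbcccaccccbabccac", "aacabbbbabbccb", "a"]

emit factor 1: 'abbcbcccaccccbabccac' (i=0, period=20)
emit factor 2: 'aacabbbbabbccb' (i=20, period=14)
emit factor 3: 'a' (i=34, period=1)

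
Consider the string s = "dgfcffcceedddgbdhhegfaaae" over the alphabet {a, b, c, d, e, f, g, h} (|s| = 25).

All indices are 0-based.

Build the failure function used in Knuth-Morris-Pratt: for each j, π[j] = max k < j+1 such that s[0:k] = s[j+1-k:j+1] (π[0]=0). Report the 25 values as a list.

[0, 0, 0, 0, 0, 0, 0, 0, 0, 0, 1, 1, 1, 2, 0, 1, 0, 0, 0, 0, 0, 0, 0, 0, 0]

π[0] = 0
j=1 s[j]='g': π[1]=0 (border '')
j=2 s[j]='f': π[2]=0 (border '')
j=3 s[j]='c': π[3]=0 (border '')
j=4 s[j]='f': π[4]=0 (border '')
j=5 s[j]='f': π[5]=0 (border '')
j=6 s[j]='c': π[6]=0 (border '')
j=7 s[j]='c': π[7]=0 (border '')
j=8 s[j]='e': π[8]=0 (border '')
j=9 s[j]='e': π[9]=0 (border '')
j=10 s[j]='d': π[10]=1 (border 'd')
j=11 s[j]='d': k: 1→0; π[11]=1 (border 'd')
j=12 s[j]='d': k: 1→0; π[12]=1 (border 'd')
j=13 s[j]='g': π[13]=2 (border 'dg')
j=14 s[j]='b': k: 2→0; π[14]=0 (border '')
j=15 s[j]='d': π[15]=1 (border 'd')
j=16 s[j]='h': k: 1→0; π[16]=0 (border '')
j=17 s[j]='h': π[17]=0 (border '')
j=18 s[j]='e': π[18]=0 (border '')
j=19 s[j]='g': π[19]=0 (border '')
j=20 s[j]='f': π[20]=0 (border '')
j=21 s[j]='a': π[21]=0 (border '')
j=22 s[j]='a': π[22]=0 (border '')
j=23 s[j]='a': π[23]=0 (border '')
j=24 s[j]='e': π[24]=0 (border '')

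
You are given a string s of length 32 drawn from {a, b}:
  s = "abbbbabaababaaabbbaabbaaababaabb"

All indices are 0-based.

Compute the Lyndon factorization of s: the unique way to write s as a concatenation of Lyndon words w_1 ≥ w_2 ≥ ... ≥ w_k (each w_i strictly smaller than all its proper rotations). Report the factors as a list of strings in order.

["abbbb", "ab", "aabab", "aaabbbaabb", "aaababaabb"]

emit factor 1: 'abbbb' (i=0, period=5)
emit factor 2: 'ab' (i=5, period=2)
emit factor 3: 'aabab' (i=7, period=5)
emit factor 4: 'aaabbbaabb' (i=12, period=10)
emit factor 5: 'aaababaabb' (i=22, period=10)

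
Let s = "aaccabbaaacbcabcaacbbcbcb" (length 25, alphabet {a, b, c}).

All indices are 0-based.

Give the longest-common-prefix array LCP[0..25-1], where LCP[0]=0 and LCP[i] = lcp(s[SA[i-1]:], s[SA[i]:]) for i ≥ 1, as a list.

rank→(start, suffix):
  0 → (7, 'aaacbcabcaacbbcbcb')
  1 → (16, 'aacbbcbcb')
  2 → (8, 'aacbcabcaacbbcbcb')
  3 → (0, 'aaccabbaaacbcabcaacbbcbcb')
  4 → (4, 'abbaaacbcabcaacbbcbcb')
  5 → (13, 'abcaacbbcbcb')
  6 → (17, 'acbbcbcb')
  7 → (9, 'acbcabcaacbbcbcb')
  8 → (1, 'accabbaaacbcabcaacbbcbcb')
  9 → (24, 'b')
  10 → (6, 'baaacbcabcaacbbcbcb')
  11 → (5, 'bbaaacbcabcaacbbcbcb')
  12 → (19, 'bbcbcb')
  13 → (14, 'bcaacbbcbcb')
  14 → (11, 'bcabcaacbbcbcb')
  15 → (22, 'bcb')
  16 → (20, 'bcbcb')
  17 → (15, 'caacbbcbcb')
  18 → (3, 'cabbaaacbcabcaacbbcbcb')
  19 → (12, 'cabcaacbbcbcb')
  20 → (23, 'cb')
  21 → (18, 'cbbcbcb')
  22 → (10, 'cbcabcaacbbcbcb')
  23 → (21, 'cbcb')
  24 → (2, 'ccabbaaacbcabcaacbbcbcb')

SA = [7, 16, 8, 0, 4, 13, 17, 9, 1, 24, 6, 5, 19, 14, 11, 22, 20, 15, 3, 12, 23, 18, 10, 21, 2]
rank  pair      lcp
   1  s[7:],s[16:]  2  'aa'
   2  s[16:],s[8:]  4  'aacb'
   3  s[8:],s[0:]  3  'aac'
   4  s[0:],s[4:]  1  'a'
   5  s[4:],s[13:]  2  'ab'
   6  s[13:],s[17:]  1  'a'
   7  s[17:],s[9:]  3  'acb'
   8  s[9:],s[1:]  2  'ac'
   9  s[1:],s[24:]  0  ''
  10  s[24:],s[6:]  1  'b'
  11  s[6:],s[5:]  1  'b'
  12  s[5:],s[19:]  2  'bb'
  13  s[19:],s[14:]  1  'b'
  14  s[14:],s[11:]  3  'bca'
  15  s[11:],s[22:]  2  'bc'
  16  s[22:],s[20:]  3  'bcb'
  17  s[20:],s[15:]  0  ''
  18  s[15:],s[3:]  2  'ca'
  19  s[3:],s[12:]  3  'cab'
  20  s[12:],s[23:]  1  'c'
  21  s[23:],s[18:]  2  'cb'
  22  s[18:],s[10:]  2  'cb'
  23  s[10:],s[21:]  3  'cbc'
  24  s[21:],s[2:]  1  'c'

[0, 2, 4, 3, 1, 2, 1, 3, 2, 0, 1, 1, 2, 1, 3, 2, 3, 0, 2, 3, 1, 2, 2, 3, 1]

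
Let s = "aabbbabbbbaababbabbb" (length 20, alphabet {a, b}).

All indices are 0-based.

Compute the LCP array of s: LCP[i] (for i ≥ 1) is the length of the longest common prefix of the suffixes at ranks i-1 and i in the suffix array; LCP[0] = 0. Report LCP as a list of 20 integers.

rank→(start, suffix):
  0 → (10, 'aababbabbb')
  1 → (0, 'aabbbabbbbaababbabbb')
  2 → (11, 'ababbabbb')
  3 → (13, 'abbabbb')
  4 → (16, 'abbb')
  5 → (1, 'abbbabbbbaababbabbb')
  6 → (5, 'abbbbaababbabbb')
  7 → (19, 'b')
  8 → (9, 'baababbabbb')
  9 → (12, 'babbabbb')
  10 → (15, 'babbb')
  11 → (4, 'babbbbaababbabbb')
  12 → (18, 'bb')
  13 → (8, 'bbaababbabbb')
  14 → (14, 'bbabbb')
  15 → (3, 'bbabbbbaababbabbb')
  16 → (17, 'bbb')
  17 → (7, 'bbbaababbabbb')
  18 → (2, 'bbbabbbbaababbabbb')
  19 → (6, 'bbbbaababbabbb')

SA = [10, 0, 11, 13, 16, 1, 5, 19, 9, 12, 15, 4, 18, 8, 14, 3, 17, 7, 2, 6]
[i] adj suffixes → lcp
  [1] 10/0 → 3 ('aab')
  [2] 0/11 → 1 ('a')
  [3] 11/13 → 2 ('ab')
  [4] 13/16 → 3 ('abb')
  [5] 16/1 → 4 ('abbb')
  [6] 1/5 → 4 ('abbb')
  [7] 5/19 → 0 ('')
  [8] 19/9 → 1 ('b')
  [9] 9/12 → 2 ('ba')
  [10] 12/15 → 4 ('babb')
  [11] 15/4 → 5 ('babbb')
  [12] 4/18 → 1 ('b')
  [13] 18/8 → 2 ('bb')
  [14] 8/14 → 3 ('bba')
  [15] 14/3 → 6 ('bbabbb')
  [16] 3/17 → 2 ('bb')
  [17] 17/7 → 3 ('bbb')
  [18] 7/2 → 4 ('bbba')
  [19] 2/6 → 3 ('bbb')

[0, 3, 1, 2, 3, 4, 4, 0, 1, 2, 4, 5, 1, 2, 3, 6, 2, 3, 4, 3]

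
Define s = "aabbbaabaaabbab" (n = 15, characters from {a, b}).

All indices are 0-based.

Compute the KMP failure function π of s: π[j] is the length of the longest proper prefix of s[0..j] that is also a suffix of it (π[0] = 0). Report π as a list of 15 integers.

π[0] = 0
j=1 s[j]='a': π[1]=1 (border 'a')
j=2 s[j]='b': k: 1→0; π[2]=0 (border '')
j=3 s[j]='b': π[3]=0 (border '')
j=4 s[j]='b': π[4]=0 (border '')
j=5 s[j]='a': π[5]=1 (border 'a')
j=6 s[j]='a': π[6]=2 (border 'aa')
j=7 s[j]='b': π[7]=3 (border 'aab')
j=8 s[j]='a': k: 3→0; π[8]=1 (border 'a')
j=9 s[j]='a': π[9]=2 (border 'aa')
j=10 s[j]='a': k: 2→1; π[10]=2 (border 'aa')
j=11 s[j]='b': π[11]=3 (border 'aab')
j=12 s[j]='b': π[12]=4 (border 'aabb')
j=13 s[j]='a': k: 4→0; π[13]=1 (border 'a')
j=14 s[j]='b': k: 1→0; π[14]=0 (border '')

[0, 1, 0, 0, 0, 1, 2, 3, 1, 2, 2, 3, 4, 1, 0]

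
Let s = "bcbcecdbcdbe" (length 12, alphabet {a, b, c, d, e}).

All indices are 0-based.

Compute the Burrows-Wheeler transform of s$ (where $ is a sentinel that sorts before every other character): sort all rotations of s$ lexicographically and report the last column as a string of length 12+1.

rank  rotation       last
    0  $bcbcecdbcdbe  e
    1  bcbcecdbcdbe$  $
    2  bcdbe$bcbcecd  d
    3  bcecdbcdbe$bc  c
    4  be$bcbcecdbcd  d
    5  cbcecdbcdbe$b  b
    6  cdbcdbe$bcbce  e
    7  cdbe$bcbcecdb  b
    8  cecdbcdbe$bcb  b
    9  dbcdbe$bcbcec  c
   10  dbe$bcbcecdbc  c
   11  e$bcbcecdbcdb  b
   12  ecdbcdbe$bcbc  c

e$dcdbebbccbc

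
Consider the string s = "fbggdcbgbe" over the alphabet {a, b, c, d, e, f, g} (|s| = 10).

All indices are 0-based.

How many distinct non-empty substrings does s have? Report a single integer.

sorted suffixes:
  #0 SA[0]=8  'be'
  #1 SA[1]=6  'bgbe'
  #2 SA[2]=1  'bggdcbgbe'
  #3 SA[3]=5  'cbgbe'
  #4 SA[4]=4  'dcbgbe'
  #5 SA[5]=9  'e'
  #6 SA[6]=0  'fbggdcbgbe'
  #7 SA[7]=7  'gbe'
  #8 SA[8]=3  'gdcbgbe'
  #9 SA[9]=2  'ggdcbgbe'

SA = [8, 6, 1, 5, 4, 9, 0, 7, 3, 2]
rank  pair      lcp
   1  s[8:],s[6:]  1  'b'
   2  s[6:],s[1:]  2  'bg'
   3  s[1:],s[5:]  0  ''
   4  s[5:],s[4:]  0  ''
   5  s[4:],s[9:]  0  ''
   6  s[9:],s[0:]  0  ''
   7  s[0:],s[7:]  0  ''
   8  s[7:],s[3:]  1  'g'
   9  s[3:],s[2:]  1  'g'

n(n+1)/2 = 10·11/2 = 55
Σ LCP = 0 + 1 + 2 + 0 + 0 + 0 + 0 + 0 + 1 + 1 = 5
distinct = 55 − 5 = 50

50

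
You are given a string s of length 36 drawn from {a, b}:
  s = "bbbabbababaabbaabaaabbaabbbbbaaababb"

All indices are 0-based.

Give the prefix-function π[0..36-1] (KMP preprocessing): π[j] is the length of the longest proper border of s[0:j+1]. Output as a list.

π[0] = 0
j=1 s[j]='b': π[1]=1 (border 'b')
j=2 s[j]='b': π[2]=2 (border 'bb')
j=3 s[j]='a': k: 2→1→0; π[3]=0 (border '')
j=4 s[j]='b': π[4]=1 (border 'b')
j=5 s[j]='b': π[5]=2 (border 'bb')
j=6 s[j]='a': k: 2→1→0; π[6]=0 (border '')
j=7 s[j]='b': π[7]=1 (border 'b')
j=8 s[j]='a': k: 1→0; π[8]=0 (border '')
j=9 s[j]='b': π[9]=1 (border 'b')
j=10 s[j]='a': k: 1→0; π[10]=0 (border '')
j=11 s[j]='a': π[11]=0 (border '')
j=12 s[j]='b': π[12]=1 (border 'b')
j=13 s[j]='b': π[13]=2 (border 'bb')
j=14 s[j]='a': k: 2→1→0; π[14]=0 (border '')
j=15 s[j]='a': π[15]=0 (border '')
j=16 s[j]='b': π[16]=1 (border 'b')
j=17 s[j]='a': k: 1→0; π[17]=0 (border '')
j=18 s[j]='a': π[18]=0 (border '')
j=19 s[j]='a': π[19]=0 (border '')
j=20 s[j]='b': π[20]=1 (border 'b')
j=21 s[j]='b': π[21]=2 (border 'bb')
j=22 s[j]='a': k: 2→1→0; π[22]=0 (border '')
j=23 s[j]='a': π[23]=0 (border '')
j=24 s[j]='b': π[24]=1 (border 'b')
j=25 s[j]='b': π[25]=2 (border 'bb')
j=26 s[j]='b': π[26]=3 (border 'bbb')
j=27 s[j]='b': k: 3→2; π[27]=3 (border 'bbb')
j=28 s[j]='b': k: 3→2; π[28]=3 (border 'bbb')
j=29 s[j]='a': π[29]=4 (border 'bbba')
j=30 s[j]='a': k: 4→0; π[30]=0 (border '')
j=31 s[j]='a': π[31]=0 (border '')
j=32 s[j]='b': π[32]=1 (border 'b')
j=33 s[j]='a': k: 1→0; π[33]=0 (border '')
j=34 s[j]='b': π[34]=1 (border 'b')
j=35 s[j]='b': π[35]=2 (border 'bb')

[0, 1, 2, 0, 1, 2, 0, 1, 0, 1, 0, 0, 1, 2, 0, 0, 1, 0, 0, 0, 1, 2, 0, 0, 1, 2, 3, 3, 3, 4, 0, 0, 1, 0, 1, 2]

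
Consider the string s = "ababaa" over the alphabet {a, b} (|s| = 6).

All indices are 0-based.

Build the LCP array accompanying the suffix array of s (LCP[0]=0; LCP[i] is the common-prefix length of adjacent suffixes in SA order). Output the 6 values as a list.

[0, 1, 1, 3, 0, 2]

sorted suffixes:
  #0 SA[0]=5  'a'
  #1 SA[1]=4  'aa'
  #2 SA[2]=2  'abaa'
  #3 SA[3]=0  'ababaa'
  #4 SA[4]=3  'baa'
  #5 SA[5]=1  'babaa'

SA = [5, 4, 2, 0, 3, 1]
i: (SA[i-1],SA[i]) lcp shared
  1: (5,4) 1 'a'
  2: (4,2) 1 'a'
  3: (2,0) 3 'aba'
  4: (0,3) 0 ''
  5: (3,1) 2 'ba'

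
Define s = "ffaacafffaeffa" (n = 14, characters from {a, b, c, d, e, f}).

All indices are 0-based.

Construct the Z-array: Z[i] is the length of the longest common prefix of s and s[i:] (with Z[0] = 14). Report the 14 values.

[14, 1, 0, 0, 0, 0, 2, 3, 1, 0, 0, 3, 1, 0]

Z[0]=14
i=1: i≥r, start 0; Z[1]=1 grow→box=[1,2)
i=2: i≥r, start 0; Z[2]=0
i=3: i≥r, start 0; Z[3]=0
i=4: i≥r, start 0; Z[4]=0
i=5: i≥r, start 0; Z[5]=0
i=6: i≥r, start 0; Z[6]=2 grow→box=[6,8)
i=7: min(r-i=1, Z[1]=1)=1; Z[7]=3 grow→box=[7,10)
i=8: min(r-i=2, Z[1]=1)=1; Z[8]=1
i=9: min(r-i=1, Z[2]=0)=0; Z[9]=0
i=10: i≥r, start 0; Z[10]=0
i=11: i≥r, start 0; Z[11]=3 grow→box=[11,14)
i=12: min(r-i=2, Z[1]=1)=1; Z[12]=1
i=13: min(r-i=1, Z[2]=0)=0; Z[13]=0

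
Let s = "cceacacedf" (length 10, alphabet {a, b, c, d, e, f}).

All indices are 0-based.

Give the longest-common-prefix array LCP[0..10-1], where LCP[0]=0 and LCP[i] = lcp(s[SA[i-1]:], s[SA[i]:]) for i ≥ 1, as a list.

rank | idx | suffix
   0 |   3 | acacedf
   1 |   5 | acedf
   2 |   4 | cacedf
   3 |   0 | cceacacedf
   4 |   1 | ceacacedf
   5 |   6 | cedf
   6 |   8 | df
   7 |   2 | eacacedf
   8 |   7 | edf
   9 |   9 | f

SA = [3, 5, 4, 0, 1, 6, 8, 2, 7, 9]
[i] adj suffixes → lcp
  [1] 3/5 → 2 ('ac')
  [2] 5/4 → 0 ('')
  [3] 4/0 → 1 ('c')
  [4] 0/1 → 1 ('c')
  [5] 1/6 → 2 ('ce')
  [6] 6/8 → 0 ('')
  [7] 8/2 → 0 ('')
  [8] 2/7 → 1 ('e')
  [9] 7/9 → 0 ('')

[0, 2, 0, 1, 1, 2, 0, 0, 1, 0]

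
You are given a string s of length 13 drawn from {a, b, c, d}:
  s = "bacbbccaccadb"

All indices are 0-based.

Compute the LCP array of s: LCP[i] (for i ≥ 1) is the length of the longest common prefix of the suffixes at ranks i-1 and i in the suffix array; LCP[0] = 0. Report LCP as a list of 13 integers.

[0, 2, 1, 0, 1, 1, 1, 0, 2, 1, 1, 3, 0]

sorted suffixes:
  #0 SA[0]=1  'acbbccaccadb'
  #1 SA[1]=7  'accadb'
  #2 SA[2]=10  'adb'
  #3 SA[3]=12  'b'
  #4 SA[4]=0  'bacbbccaccadb'
  #5 SA[5]=3  'bbccaccadb'
  #6 SA[6]=4  'bccaccadb'
  #7 SA[7]=6  'caccadb'
  #8 SA[8]=9  'cadb'
  #9 SA[9]=2  'cbbccaccadb'
  #10 SA[10]=5  'ccaccadb'
  #11 SA[11]=8  'ccadb'
  #12 SA[12]=11  'db'

SA = [1, 7, 10, 12, 0, 3, 4, 6, 9, 2, 5, 8, 11]
[i] adj suffixes → lcp
  [1] 1/7 → 2 ('ac')
  [2] 7/10 → 1 ('a')
  [3] 10/12 → 0 ('')
  [4] 12/0 → 1 ('b')
  [5] 0/3 → 1 ('b')
  [6] 3/4 → 1 ('b')
  [7] 4/6 → 0 ('')
  [8] 6/9 → 2 ('ca')
  [9] 9/2 → 1 ('c')
  [10] 2/5 → 1 ('c')
  [11] 5/8 → 3 ('cca')
  [12] 8/11 → 0 ('')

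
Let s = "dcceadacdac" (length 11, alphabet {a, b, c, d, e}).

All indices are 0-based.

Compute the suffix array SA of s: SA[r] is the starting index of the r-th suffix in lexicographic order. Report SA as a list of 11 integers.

rank | idx | suffix
   0 |   9 | ac
   1 |   6 | acdac
   2 |   4 | adacdac
   3 |  10 | c
   4 |   1 | cceadacdac
   5 |   7 | cdac
   6 |   2 | ceadacdac
   7 |   8 | dac
   8 |   5 | dacdac
   9 |   0 | dcceadacdac
  10 |   3 | eadacdac

[9, 6, 4, 10, 1, 7, 2, 8, 5, 0, 3]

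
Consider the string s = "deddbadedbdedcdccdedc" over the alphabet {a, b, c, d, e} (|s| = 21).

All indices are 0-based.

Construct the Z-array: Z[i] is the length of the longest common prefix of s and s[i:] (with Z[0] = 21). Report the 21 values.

Z[0]=21
i=1: fresh scan; Z[1]=0
i=2: fresh scan; Z[2]=1 extend→box=[2,3)
i=3: fresh scan; Z[3]=1 extend→box=[3,4)
i=4: fresh scan; Z[4]=0
i=5: fresh scan; Z[5]=0
i=6: fresh scan; Z[6]=3 extend→box=[6,9)
i=7: min(r-i=2, Z[1]=0)=0; Z[7]=0
i=8: min(r-i=1, Z[2]=1)=1; Z[8]=1
i=9: fresh scan; Z[9]=0
i=10: fresh scan; Z[10]=3 extend→box=[10,13)
i=11: min(r-i=2, Z[1]=0)=0; Z[11]=0
i=12: min(r-i=1, Z[2]=1)=1; Z[12]=1
i=13: fresh scan; Z[13]=0
i=14: fresh scan; Z[14]=1 extend→box=[14,15)
i=15: fresh scan; Z[15]=0
i=16: fresh scan; Z[16]=0
i=17: fresh scan; Z[17]=3 extend→box=[17,20)
i=18: min(r-i=2, Z[1]=0)=0; Z[18]=0
i=19: min(r-i=1, Z[2]=1)=1; Z[19]=1
i=20: fresh scan; Z[20]=0

[21, 0, 1, 1, 0, 0, 3, 0, 1, 0, 3, 0, 1, 0, 1, 0, 0, 3, 0, 1, 0]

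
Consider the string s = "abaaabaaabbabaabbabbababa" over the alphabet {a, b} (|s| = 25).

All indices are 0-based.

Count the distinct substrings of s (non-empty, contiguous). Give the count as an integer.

246

rank→(start, suffix):
  0 → (24, 'a')
  1 → (2, 'aaabaaabbabaabbabbababa')
  2 → (6, 'aaabbabaabbabbababa')
  3 → (3, 'aabaaabbabaabbabbababa')
  4 → (7, 'aabbabaabbabbababa')
  5 → (13, 'aabbabbababa')
  6 → (22, 'aba')
  7 → (0, 'abaaabaaabbabaabbabbababa')
  8 → (4, 'abaaabbabaabbabbababa')
  9 → (11, 'abaabbabbababa')
  10 → (20, 'ababa')
  11 → (8, 'abbabaabbabbababa')
  12 → (17, 'abbababa')
  13 → (14, 'abbabbababa')
  14 → (23, 'ba')
  15 → (1, 'baaabaaabbabaabbabbababa')
  16 → (5, 'baaabbabaabbabbababa')
  17 → (12, 'baabbabbababa')
  18 → (21, 'baba')
  19 → (10, 'babaabbabbababa')
  20 → (19, 'bababa')
  21 → (16, 'babbababa')
  22 → (9, 'bbabaabbabbababa')
  23 → (18, 'bbababa')
  24 → (15, 'bbabbababa')

SA = [24, 2, 6, 3, 7, 13, 22, 0, 4, 11, 20, 8, 17, 14, 23, 1, 5, 12, 21, 10, 19, 16, 9, 18, 15]
rank  pair      lcp
   1  s[24:],s[2:]  1  'a'
   2  s[2:],s[6:]  4  'aaab'
   3  s[6:],s[3:]  2  'aa'
   4  s[3:],s[7:]  3  'aab'
   5  s[7:],s[13:]  6  'aabbab'
   6  s[13:],s[22:]  1  'a'
   7  s[22:],s[0:]  3  'aba'
   8  s[0:],s[4:]  6  'abaaab'
   9  s[4:],s[11:]  4  'abaa'
  10  s[11:],s[20:]  3  'aba'
  11  s[20:],s[8:]  2  'ab'
  12  s[8:],s[17:]  6  'abbaba'
  13  s[17:],s[14:]  5  'abbab'
  14  s[14:],s[23:]  0  ''
  15  s[23:],s[1:]  2  'ba'
  16  s[1:],s[5:]  5  'baaab'
  17  s[5:],s[12:]  3  'baa'
  18  s[12:],s[21:]  2  'ba'
  19  s[21:],s[10:]  4  'baba'
  20  s[10:],s[19:]  4  'baba'
  21  s[19:],s[16:]  3  'bab'
  22  s[16:],s[9:]  1  'b'
  23  s[9:],s[18:]  5  'bbaba'
  24  s[18:],s[15:]  4  'bbab'

n(n+1)/2 = 25·26/2 = 325
Σ LCP = 0 + 1 + 4 + 2 + 3 + 6 + 1 + 3 + 6 + 4 + 3 + 2 + 6 + 5 + 0 + 2 + 5 + 3 + 2 + 4 + 4 + 3 + 1 + 5 + 4 = 79
distinct = 325 − 79 = 246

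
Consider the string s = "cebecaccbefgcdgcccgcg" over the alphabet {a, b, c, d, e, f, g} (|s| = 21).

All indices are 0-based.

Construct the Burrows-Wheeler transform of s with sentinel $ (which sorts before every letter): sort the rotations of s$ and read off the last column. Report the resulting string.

rank  rotation                last
    0  $cebecaccbefgcdgcccgcg  g
    1  accbefgcdgcccgcg$cebec  c
    2  becaccbefgcdgcccgcg$ce  e
    3  befgcdgcccgcg$cebecacc  c
    4  caccbefgcdgcccgcg$cebe  e
    5  cbefgcdgcccgcg$cebecac  c
    6  ccbefgcdgcccgcg$cebeca  a
    7  cccgcg$cebecaccbefgcdg  g
    8  ccgcg$cebecaccbefgcdgc  c
    9  cdgcccgcg$cebecaccbefg  g
   10  cebecaccbefgcdgcccgcg$  $
   11  cg$cebecaccbefgcdgcccg  g
   12  cgcg$cebecaccbefgcdgcc  c
   13  dgcccgcg$cebecaccbefgc  c
   14  ebecaccbefgcdgcccgcg$c  c
   15  ecaccbefgcdgcccgcg$ceb  b
   16  efgcdgcccgcg$cebecaccb  b
   17  fgcdgcccgcg$cebecaccbe  e
   18  g$cebecaccbefgcdgcccgc  c
   19  gcccgcg$cebecaccbefgcd  d
   20  gcdgcccgcg$cebecaccbef  f
   21  gcg$cebecaccbefgcdgccc  c

gcececagcg$gcccbbecdfc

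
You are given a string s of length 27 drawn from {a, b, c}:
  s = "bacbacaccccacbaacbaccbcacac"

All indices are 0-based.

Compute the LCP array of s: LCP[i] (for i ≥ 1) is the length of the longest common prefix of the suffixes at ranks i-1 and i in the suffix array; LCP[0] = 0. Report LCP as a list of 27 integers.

rank | idx | suffix
   0 |  14 | aacbaccbcacac
   1 |  25 | ac
   2 |  23 | acac
   3 |   4 | acaccccacbaacbaccbcacac
   4 |  11 | acbaacbaccbcacac
   5 |   1 | acbacaccccacbaacbaccbcacac
   6 |  15 | acbaccbcacac
   7 |  18 | accbcacac
   8 |   6 | accccacbaacbaccbcacac
   9 |  13 | baacbaccbcacac
  10 |   3 | bacaccccacbaacbaccbcacac
  11 |   0 | bacbacaccccacbaacbaccbcacac
  12 |  17 | baccbcacac
  13 |  21 | bcacac
  14 |  26 | c
  15 |  24 | cac
  16 |  22 | cacac
  17 |  10 | cacbaacbaccbcacac
  18 |   5 | caccccacbaacbaccbcacac
  19 |  12 | cbaacbaccbcacac
  20 |   2 | cbacaccccacbaacbaccbcacac
  21 |  16 | cbaccbcacac
  22 |  20 | cbcacac
  23 |   9 | ccacbaacbaccbcacac
  24 |  19 | ccbcacac
  25 |   8 | cccacbaacbaccbcacac
  26 |   7 | ccccacbaacbaccbcacac

SA = [14, 25, 23, 4, 11, 1, 15, 18, 6, 13, 3, 0, 17, 21, 26, 24, 22, 10, 5, 12, 2, 16, 20, 9, 19, 8, 7]
[i] adj suffixes → lcp
  [1] 14/25 → 1 ('a')
  [2] 25/23 → 2 ('ac')
  [3] 23/4 → 4 ('acac')
  [4] 4/11 → 2 ('ac')
  [5] 11/1 → 4 ('acba')
  [6] 1/15 → 5 ('acbac')
  [7] 15/18 → 2 ('ac')
  [8] 18/6 → 3 ('acc')
  [9] 6/13 → 0 ('')
  [10] 13/3 → 2 ('ba')
  [11] 3/0 → 3 ('bac')
  [12] 0/17 → 3 ('bac')
  [13] 17/21 → 1 ('b')
  [14] 21/26 → 0 ('')
  [15] 26/24 → 1 ('c')
  [16] 24/22 → 3 ('cac')
  [17] 22/10 → 3 ('cac')
  [18] 10/5 → 3 ('cac')
  [19] 5/12 → 1 ('c')
  [20] 12/2 → 3 ('cba')
  [21] 2/16 → 4 ('cbac')
  [22] 16/20 → 2 ('cb')
  [23] 20/9 → 1 ('c')
  [24] 9/19 → 2 ('cc')
  [25] 19/8 → 2 ('cc')
  [26] 8/7 → 3 ('ccc')

[0, 1, 2, 4, 2, 4, 5, 2, 3, 0, 2, 3, 3, 1, 0, 1, 3, 3, 3, 1, 3, 4, 2, 1, 2, 2, 3]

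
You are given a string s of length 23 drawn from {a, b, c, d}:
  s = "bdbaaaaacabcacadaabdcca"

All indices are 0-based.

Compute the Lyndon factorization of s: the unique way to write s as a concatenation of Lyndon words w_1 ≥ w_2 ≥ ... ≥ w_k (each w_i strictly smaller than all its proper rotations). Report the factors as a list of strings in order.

["bd", "b", "aaaaacabcacadaabdcc", "a"]

emit factor 1: 'bd' (i=0, period=2)
emit factor 2: 'b' (i=2, period=1)
emit factor 3: 'aaaaacabcacadaabdcc' (i=3, period=19)
emit factor 4: 'a' (i=22, period=1)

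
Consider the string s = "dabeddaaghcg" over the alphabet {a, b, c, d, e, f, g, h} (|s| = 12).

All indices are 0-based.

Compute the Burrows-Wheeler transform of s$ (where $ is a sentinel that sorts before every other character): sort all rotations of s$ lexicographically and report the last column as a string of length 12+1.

gddaahd$ebcag

rank  rotation       last
    0  $dabeddaaghcg  g
    1  aaghcg$dabedd  d
    2  abeddaaghcg$d  d
    3  aghcg$dabedda  a
    4  beddaaghcg$da  a
    5  cg$dabeddaagh  h
    6  daaghcg$dabed  d
    7  dabeddaaghcg$  $
    8  ddaaghcg$dabe  e
    9  eddaaghcg$dab  b
   10  g$dabeddaaghc  c
   11  ghcg$dabeddaa  a
   12  hcg$dabeddaag  g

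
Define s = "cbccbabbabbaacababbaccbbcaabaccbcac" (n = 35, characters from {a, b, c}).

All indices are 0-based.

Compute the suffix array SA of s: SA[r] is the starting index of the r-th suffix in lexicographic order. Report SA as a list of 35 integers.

[25, 11, 14, 26, 8, 5, 16, 33, 12, 19, 28, 10, 7, 4, 15, 18, 27, 9, 6, 17, 22, 23, 31, 1, 34, 24, 13, 32, 3, 21, 30, 0, 2, 20, 29]

rank | idx | suffix
   0 |  25 | aabaccbcac
   1 |  11 | aacababbaccbbcaabaccbcac
   2 |  14 | ababbaccbbcaabaccbcac
   3 |  26 | abaccbcac
   4 |   8 | abbaacababbaccbbcaabaccbcac
   5 |   5 | abbabbaacababbaccbbcaabaccbcac
   6 |  16 | abbaccbbcaabaccbcac
   7 |  33 | ac
   8 |  12 | acababbaccbbcaabaccbcac
   9 |  19 | accbbcaabaccbcac
  10 |  28 | accbcac
  11 |  10 | baacababbaccbbcaabaccbcac
  12 |   7 | babbaacababbaccbbcaabaccbcac
  13 |   4 | babbabbaacababbaccbbcaabaccbcac
  14 |  15 | babbaccbbcaabaccbcac
  15 |  18 | baccbbcaabaccbcac
  16 |  27 | baccbcac
  17 |   9 | bbaacababbaccbbcaabaccbcac
  18 |   6 | bbabbaacababbaccbbcaabaccbcac
  19 |  17 | bbaccbbcaabaccbcac
  20 |  22 | bbcaabaccbcac
  21 |  23 | bcaabaccbcac
  22 |  31 | bcac
  23 |   1 | bccbabbabbaacababbaccbbcaabaccbcac
  24 |  34 | c
  25 |  24 | caabaccbcac
  26 |  13 | cababbaccbbcaabaccbcac
  27 |  32 | cac
  28 |   3 | cbabbabbaacababbaccbbcaabaccbcac
  29 |  21 | cbbcaabaccbcac
  30 |  30 | cbcac
  31 |   0 | cbccbabbabbaacababbaccbbcaabaccbcac
  32 |   2 | ccbabbabbaacababbaccbbcaabaccbcac
  33 |  20 | ccbbcaabaccbcac
  34 |  29 | ccbcac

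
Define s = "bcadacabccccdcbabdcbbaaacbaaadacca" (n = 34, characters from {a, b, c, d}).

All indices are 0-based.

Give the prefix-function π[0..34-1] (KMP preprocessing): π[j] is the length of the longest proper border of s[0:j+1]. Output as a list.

π[0] = 0
j=1 s[j]='c': π[1]=0 (border '')
j=2 s[j]='a': π[2]=0 (border '')
j=3 s[j]='d': π[3]=0 (border '')
j=4 s[j]='a': π[4]=0 (border '')
j=5 s[j]='c': π[5]=0 (border '')
j=6 s[j]='a': π[6]=0 (border '')
j=7 s[j]='b': π[7]=1 (border 'b')
j=8 s[j]='c': π[8]=2 (border 'bc')
j=9 s[j]='c': k: 2→0; π[9]=0 (border '')
j=10 s[j]='c': π[10]=0 (border '')
j=11 s[j]='c': π[11]=0 (border '')
j=12 s[j]='d': π[12]=0 (border '')
j=13 s[j]='c': π[13]=0 (border '')
j=14 s[j]='b': π[14]=1 (border 'b')
j=15 s[j]='a': k: 1→0; π[15]=0 (border '')
j=16 s[j]='b': π[16]=1 (border 'b')
j=17 s[j]='d': k: 1→0; π[17]=0 (border '')
j=18 s[j]='c': π[18]=0 (border '')
j=19 s[j]='b': π[19]=1 (border 'b')
j=20 s[j]='b': k: 1→0; π[20]=1 (border 'b')
j=21 s[j]='a': k: 1→0; π[21]=0 (border '')
j=22 s[j]='a': π[22]=0 (border '')
j=23 s[j]='a': π[23]=0 (border '')
j=24 s[j]='c': π[24]=0 (border '')
j=25 s[j]='b': π[25]=1 (border 'b')
j=26 s[j]='a': k: 1→0; π[26]=0 (border '')
j=27 s[j]='a': π[27]=0 (border '')
j=28 s[j]='a': π[28]=0 (border '')
j=29 s[j]='d': π[29]=0 (border '')
j=30 s[j]='a': π[30]=0 (border '')
j=31 s[j]='c': π[31]=0 (border '')
j=32 s[j]='c': π[32]=0 (border '')
j=33 s[j]='a': π[33]=0 (border '')

[0, 0, 0, 0, 0, 0, 0, 1, 2, 0, 0, 0, 0, 0, 1, 0, 1, 0, 0, 1, 1, 0, 0, 0, 0, 1, 0, 0, 0, 0, 0, 0, 0, 0]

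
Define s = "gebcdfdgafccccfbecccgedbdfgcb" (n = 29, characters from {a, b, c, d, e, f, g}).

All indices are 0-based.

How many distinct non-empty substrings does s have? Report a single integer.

sorted suffixes:
  #0 SA[0]=8  'afccccfbecccgedbdfgcb'
  #1 SA[1]=28  'b'
  #2 SA[2]=2  'bcdfdgafccccfbecccgedbdfgcb'
  #3 SA[3]=23  'bdfgcb'
  #4 SA[4]=15  'becccgedbdfgcb'
  #5 SA[5]=27  'cb'
  #6 SA[6]=10  'ccccfbecccgedbdfgcb'
  #7 SA[7]=11  'cccfbecccgedbdfgcb'
  #8 SA[8]=17  'cccgedbdfgcb'
  #9 SA[9]=12  'ccfbecccgedbdfgcb'
  #10 SA[10]=18  'ccgedbdfgcb'
  #11 SA[11]=3  'cdfdgafccccfbecccgedbdfgcb'
  #12 SA[12]=13  'cfbecccgedbdfgcb'
  #13 SA[13]=19  'cgedbdfgcb'
  #14 SA[14]=22  'dbdfgcb'
  #15 SA[15]=4  'dfdgafccccfbecccgedbdfgcb'
  #16 SA[16]=24  'dfgcb'
  #17 SA[17]=6  'dgafccccfbecccgedbdfgcb'
  #18 SA[18]=1  'ebcdfdgafccccfbecccgedbdfgcb'
  #19 SA[19]=16  'ecccgedbdfgcb'
  #20 SA[20]=21  'edbdfgcb'
  #21 SA[21]=14  'fbecccgedbdfgcb'
  #22 SA[22]=9  'fccccfbecccgedbdfgcb'
  #23 SA[23]=5  'fdgafccccfbecccgedbdfgcb'
  #24 SA[24]=25  'fgcb'
  #25 SA[25]=7  'gafccccfbecccgedbdfgcb'
  #26 SA[26]=26  'gcb'
  #27 SA[27]=0  'gebcdfdgafccccfbecccgedbdfgcb'
  #28 SA[28]=20  'gedbdfgcb'

SA = [8, 28, 2, 23, 15, 27, 10, 11, 17, 12, 18, 3, 13, 19, 22, 4, 24, 6, 1, 16, 21, 14, 9, 5, 25, 7, 26, 0, 20]
[i] adj suffixes → lcp
  [1] 8/28 → 0 ('')
  [2] 28/2 → 1 ('b')
  [3] 2/23 → 1 ('b')
  [4] 23/15 → 1 ('b')
  [5] 15/27 → 0 ('')
  [6] 27/10 → 1 ('c')
  [7] 10/11 → 3 ('ccc')
  [8] 11/17 → 3 ('ccc')
  [9] 17/12 → 2 ('cc')
  [10] 12/18 → 2 ('cc')
  [11] 18/3 → 1 ('c')
  [12] 3/13 → 1 ('c')
  [13] 13/19 → 1 ('c')
  [14] 19/22 → 0 ('')
  [15] 22/4 → 1 ('d')
  [16] 4/24 → 2 ('df')
  [17] 24/6 → 1 ('d')
  [18] 6/1 → 0 ('')
  [19] 1/16 → 1 ('e')
  [20] 16/21 → 1 ('e')
  [21] 21/14 → 0 ('')
  [22] 14/9 → 1 ('f')
  [23] 9/5 → 1 ('f')
  [24] 5/25 → 1 ('f')
  [25] 25/7 → 0 ('')
  [26] 7/26 → 1 ('g')
  [27] 26/0 → 1 ('g')
  [28] 0/20 → 2 ('ge')

n(n+1)/2 = 29·30/2 = 435
Σ LCP = 0 + 0 + 1 + 1 + 1 + 0 + 1 + 3 + 3 + 2 + 2 + 1 + 1 + 1 + 0 + 1 + 2 + 1 + 0 + 1 + 1 + 0 + 1 + 1 + 1 + 0 + 1 + 1 + 2 = 30
distinct = 435 − 30 = 405

405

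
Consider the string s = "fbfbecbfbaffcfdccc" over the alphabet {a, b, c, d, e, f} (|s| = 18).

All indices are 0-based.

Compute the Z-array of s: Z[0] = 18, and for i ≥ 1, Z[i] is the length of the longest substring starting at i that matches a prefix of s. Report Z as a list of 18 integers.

[18, 0, 2, 0, 0, 0, 0, 2, 0, 0, 1, 1, 0, 1, 0, 0, 0, 0]

Z[0]=18
i=1: fresh scan; Z[1]=0
i=2: fresh scan; Z[2]=2 scan→box=[2,4)
i=3: min(r-i=1, Z[1]=0)=0; Z[3]=0
i=4: fresh scan; Z[4]=0
i=5: fresh scan; Z[5]=0
i=6: fresh scan; Z[6]=0
i=7: fresh scan; Z[7]=2 scan→box=[7,9)
i=8: min(r-i=1, Z[1]=0)=0; Z[8]=0
i=9: fresh scan; Z[9]=0
i=10: fresh scan; Z[10]=1 scan→box=[10,11)
i=11: fresh scan; Z[11]=1 scan→box=[11,12)
i=12: fresh scan; Z[12]=0
i=13: fresh scan; Z[13]=1 scan→box=[13,14)
i=14: fresh scan; Z[14]=0
i=15: fresh scan; Z[15]=0
i=16: fresh scan; Z[16]=0
i=17: fresh scan; Z[17]=0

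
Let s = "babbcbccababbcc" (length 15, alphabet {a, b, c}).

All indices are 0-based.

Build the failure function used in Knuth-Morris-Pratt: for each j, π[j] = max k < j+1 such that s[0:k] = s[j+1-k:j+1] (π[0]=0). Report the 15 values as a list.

[0, 0, 1, 1, 0, 1, 0, 0, 0, 1, 2, 3, 4, 5, 0]

π[0] = 0
j=1 s[j]='a': π[1]=0 (border '')
j=2 s[j]='b': π[2]=1 (border 'b')
j=3 s[j]='b': k: 1→0; π[3]=1 (border 'b')
j=4 s[j]='c': k: 1→0; π[4]=0 (border '')
j=5 s[j]='b': π[5]=1 (border 'b')
j=6 s[j]='c': k: 1→0; π[6]=0 (border '')
j=7 s[j]='c': π[7]=0 (border '')
j=8 s[j]='a': π[8]=0 (border '')
j=9 s[j]='b': π[9]=1 (border 'b')
j=10 s[j]='a': π[10]=2 (border 'ba')
j=11 s[j]='b': π[11]=3 (border 'bab')
j=12 s[j]='b': π[12]=4 (border 'babb')
j=13 s[j]='c': π[13]=5 (border 'babbc')
j=14 s[j]='c': k: 5→0; π[14]=0 (border '')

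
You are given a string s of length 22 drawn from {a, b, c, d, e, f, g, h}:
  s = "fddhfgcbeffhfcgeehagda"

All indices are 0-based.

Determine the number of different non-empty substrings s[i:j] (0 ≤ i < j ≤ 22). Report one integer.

sorted suffixes:
  #0 SA[0]=21  'a'
  #1 SA[1]=18  'agda'
  #2 SA[2]=7  'beffhfcgeehagda'
  #3 SA[3]=6  'cbeffhfcgeehagda'
  #4 SA[4]=13  'cgeehagda'
  #5 SA[5]=20  'da'
  #6 SA[6]=1  'ddhfgcbeffhfcgeehagda'
  #7 SA[7]=2  'dhfgcbeffhfcgeehagda'
  #8 SA[8]=15  'eehagda'
  #9 SA[9]=8  'effhfcgeehagda'
  #10 SA[10]=16  'ehagda'
  #11 SA[11]=12  'fcgeehagda'
  #12 SA[12]=0  'fddhfgcbeffhfcgeehagda'
  #13 SA[13]=9  'ffhfcgeehagda'
  #14 SA[14]=4  'fgcbeffhfcgeehagda'
  #15 SA[15]=10  'fhfcgeehagda'
  #16 SA[16]=5  'gcbeffhfcgeehagda'
  #17 SA[17]=19  'gda'
  #18 SA[18]=14  'geehagda'
  #19 SA[19]=17  'hagda'
  #20 SA[20]=11  'hfcgeehagda'
  #21 SA[21]=3  'hfgcbeffhfcgeehagda'

SA = [21, 18, 7, 6, 13, 20, 1, 2, 15, 8, 16, 12, 0, 9, 4, 10, 5, 19, 14, 17, 11, 3]
rank  pair      lcp
   1  s[21:],s[18:]  1  'a'
   2  s[18:],s[7:]  0  ''
   3  s[7:],s[6:]  0  ''
   4  s[6:],s[13:]  1  'c'
   5  s[13:],s[20:]  0  ''
   6  s[20:],s[1:]  1  'd'
   7  s[1:],s[2:]  1  'd'
   8  s[2:],s[15:]  0  ''
   9  s[15:],s[8:]  1  'e'
  10  s[8:],s[16:]  1  'e'
  11  s[16:],s[12:]  0  ''
  12  s[12:],s[0:]  1  'f'
  13  s[0:],s[9:]  1  'f'
  14  s[9:],s[4:]  1  'f'
  15  s[4:],s[10:]  1  'f'
  16  s[10:],s[5:]  0  ''
  17  s[5:],s[19:]  1  'g'
  18  s[19:],s[14:]  1  'g'
  19  s[14:],s[17:]  0  ''
  20  s[17:],s[11:]  1  'h'
  21  s[11:],s[3:]  2  'hf'

n(n+1)/2 = 22·23/2 = 253
Σ LCP = 0 + 1 + 0 + 0 + 1 + 0 + 1 + 1 + 0 + 1 + 1 + 0 + 1 + 1 + 1 + 1 + 0 + 1 + 1 + 0 + 1 + 2 = 15
distinct = 253 − 15 = 238

238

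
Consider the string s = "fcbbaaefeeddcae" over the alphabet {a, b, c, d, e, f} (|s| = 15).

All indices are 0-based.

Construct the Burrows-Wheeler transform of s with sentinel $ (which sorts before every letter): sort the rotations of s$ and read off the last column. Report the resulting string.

ebcabcdfdeaefa$e

rank  rotation          last
    0  $fcbbaaefeeddcae  e
    1  aaefeeddcae$fcbb  b
    2  ae$fcbbaaefeeddc  c
    3  aefeeddcae$fcbba  a
    4  baaefeeddcae$fcb  b
    5  bbaaefeeddcae$fc  c
    6  cae$fcbbaaefeedd  d
    7  cbbaaefeeddcae$f  f
    8  dcae$fcbbaaefeed  d
    9  ddcae$fcbbaaefee  e
   10  e$fcbbaaefeeddca  a
   11  eddcae$fcbbaaefe  e
   12  eeddcae$fcbbaaef  f
   13  efeeddcae$fcbbaa  a
   14  fcbbaaefeeddcae$  $
   15  feeddcae$fcbbaae  e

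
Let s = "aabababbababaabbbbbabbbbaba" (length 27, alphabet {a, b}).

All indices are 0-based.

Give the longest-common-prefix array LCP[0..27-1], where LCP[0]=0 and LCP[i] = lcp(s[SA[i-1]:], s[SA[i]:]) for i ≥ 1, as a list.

rank | idx | suffix
   0 |  26 | a
   1 |   0 | aabababbababaabbbbbabbbbaba
   2 |  12 | aabbbbbabbbbaba
   3 |  24 | aba
   4 |  10 | abaabbbbbabbbbaba
   5 |   8 | ababaabbbbbabbbbaba
   6 |   1 | abababbababaabbbbbabbbbaba
   7 |   3 | ababbababaabbbbbabbbbaba
   8 |   5 | abbababaabbbbbabbbbaba
   9 |  19 | abbbbaba
  10 |  13 | abbbbbabbbbaba
  11 |  25 | ba
  12 |  11 | baabbbbbabbbbaba
  13 |  23 | baba
  14 |   9 | babaabbbbbabbbbaba
  15 |   7 | bababaabbbbbabbbbaba
  16 |   2 | bababbababaabbbbbabbbbaba
  17 |   4 | babbababaabbbbbabbbbaba
  18 |  18 | babbbbaba
  19 |  22 | bbaba
  20 |   6 | bbababaabbbbbabbbbaba
  21 |  17 | bbabbbbaba
  22 |  21 | bbbaba
  23 |  16 | bbbabbbbaba
  24 |  20 | bbbbaba
  25 |  15 | bbbbabbbbaba
  26 |  14 | bbbbbabbbbaba

SA = [26, 0, 12, 24, 10, 8, 1, 3, 5, 19, 13, 25, 11, 23, 9, 7, 2, 4, 18, 22, 6, 17, 21, 16, 20, 15, 14]
i: (SA[i-1],SA[i]) lcp shared
  1: (26,0) 1 'a'
  2: (0,12) 3 'aab'
  3: (12,24) 1 'a'
  4: (24,10) 3 'aba'
  5: (10,8) 3 'aba'
  6: (8,1) 5 'ababa'
  7: (1,3) 4 'abab'
  8: (3,5) 2 'ab'
  9: (5,19) 3 'abb'
  10: (19,13) 5 'abbbb'
  11: (13,25) 0 ''
  12: (25,11) 2 'ba'
  13: (11,23) 2 'ba'
  14: (23,9) 4 'baba'
  15: (9,7) 4 'baba'
  16: (7,2) 5 'babab'
  17: (2,4) 3 'bab'
  18: (4,18) 4 'babb'
  19: (18,22) 1 'b'
  20: (22,6) 5 'bbaba'
  21: (6,17) 4 'bbab'
  22: (17,21) 2 'bb'
  23: (21,16) 5 'bbbab'
  24: (16,20) 3 'bbb'
  25: (20,15) 6 'bbbbab'
  26: (15,14) 4 'bbbb'

[0, 1, 3, 1, 3, 3, 5, 4, 2, 3, 5, 0, 2, 2, 4, 4, 5, 3, 4, 1, 5, 4, 2, 5, 3, 6, 4]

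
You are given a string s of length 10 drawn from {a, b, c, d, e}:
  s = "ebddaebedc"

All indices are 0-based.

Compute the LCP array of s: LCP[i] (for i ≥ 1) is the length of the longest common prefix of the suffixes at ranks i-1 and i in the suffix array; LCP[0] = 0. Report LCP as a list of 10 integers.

sorted suffixes:
  #0 SA[0]=4  'aebedc'
  #1 SA[1]=1  'bddaebedc'
  #2 SA[2]=6  'bedc'
  #3 SA[3]=9  'c'
  #4 SA[4]=3  'daebedc'
  #5 SA[5]=8  'dc'
  #6 SA[6]=2  'ddaebedc'
  #7 SA[7]=0  'ebddaebedc'
  #8 SA[8]=5  'ebedc'
  #9 SA[9]=7  'edc'

SA = [4, 1, 6, 9, 3, 8, 2, 0, 5, 7]
rank  pair      lcp
   1  s[4:],s[1:]  0  ''
   2  s[1:],s[6:]  1  'b'
   3  s[6:],s[9:]  0  ''
   4  s[9:],s[3:]  0  ''
   5  s[3:],s[8:]  1  'd'
   6  s[8:],s[2:]  1  'd'
   7  s[2:],s[0:]  0  ''
   8  s[0:],s[5:]  2  'eb'
   9  s[5:],s[7:]  1  'e'

[0, 0, 1, 0, 0, 1, 1, 0, 2, 1]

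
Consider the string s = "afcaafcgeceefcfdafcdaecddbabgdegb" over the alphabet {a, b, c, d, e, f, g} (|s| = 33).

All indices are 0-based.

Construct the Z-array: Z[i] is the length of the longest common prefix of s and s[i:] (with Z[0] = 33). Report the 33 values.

[33, 0, 0, 1, 3, 0, 0, 0, 0, 0, 0, 0, 0, 0, 0, 0, 3, 0, 0, 0, 1, 0, 0, 0, 0, 0, 1, 0, 0, 0, 0, 0, 0]

Z[0]=33
i=1: outside box; Z[1]=0
i=2: outside box; Z[2]=0
i=3: outside box; Z[3]=1 extend→box=[3,4)
i=4: outside box; Z[4]=3 extend→box=[4,7)
i=5: min(r-i=2, Z[1]=0)=0; Z[5]=0
i=6: min(r-i=1, Z[2]=0)=0; Z[6]=0
i=7: outside box; Z[7]=0
i=8: outside box; Z[8]=0
i=9: outside box; Z[9]=0
i=10: outside box; Z[10]=0
i=11: outside box; Z[11]=0
i=12: outside box; Z[12]=0
i=13: outside box; Z[13]=0
i=14: outside box; Z[14]=0
i=15: outside box; Z[15]=0
i=16: outside box; Z[16]=3 extend→box=[16,19)
i=17: min(r-i=2, Z[1]=0)=0; Z[17]=0
i=18: min(r-i=1, Z[2]=0)=0; Z[18]=0
i=19: outside box; Z[19]=0
i=20: outside box; Z[20]=1 extend→box=[20,21)
i=21: outside box; Z[21]=0
i=22: outside box; Z[22]=0
i=23: outside box; Z[23]=0
i=24: outside box; Z[24]=0
i=25: outside box; Z[25]=0
i=26: outside box; Z[26]=1 extend→box=[26,27)
i=27: outside box; Z[27]=0
i=28: outside box; Z[28]=0
i=29: outside box; Z[29]=0
i=30: outside box; Z[30]=0
i=31: outside box; Z[31]=0
i=32: outside box; Z[32]=0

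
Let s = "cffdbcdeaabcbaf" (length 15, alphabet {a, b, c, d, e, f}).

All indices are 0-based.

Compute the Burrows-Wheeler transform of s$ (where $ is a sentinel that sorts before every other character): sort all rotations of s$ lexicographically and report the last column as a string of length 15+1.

feabcadbb$fcdafc

rank  rotation          last
    0  $cffdbcdeaabcbaf  f
    1  aabcbaf$cffdbcde  e
    2  abcbaf$cffdbcdea  a
    3  af$cffdbcdeaabcb  b
    4  baf$cffdbcdeaabc  c
    5  bcbaf$cffdbcdeaa  a
    6  bcdeaabcbaf$cffd  d
    7  cbaf$cffdbcdeaab  b
    8  cdeaabcbaf$cffdb  b
    9  cffdbcdeaabcbaf$  $
   10  dbcdeaabcbaf$cff  f
   11  deaabcbaf$cffdbc  c
   12  eaabcbaf$cffdbcd  d
   13  f$cffdbcdeaabcba  a
   14  fdbcdeaabcbaf$cf  f
   15  ffdbcdeaabcbaf$c  c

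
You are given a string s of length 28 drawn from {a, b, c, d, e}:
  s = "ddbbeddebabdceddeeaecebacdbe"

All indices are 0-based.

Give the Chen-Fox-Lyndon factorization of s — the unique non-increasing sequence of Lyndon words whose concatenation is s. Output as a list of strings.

["d", "d", "bbedde", "b", "abdceddeeaecebacdbe"]

emit factor 1: 'd' (i=0, period=1)
emit factor 2: 'd' (i=1, period=1)
emit factor 3: 'bbedde' (i=2, period=6)
emit factor 4: 'b' (i=8, period=1)
emit factor 5: 'abdceddeeaecebacdbe' (i=9, period=19)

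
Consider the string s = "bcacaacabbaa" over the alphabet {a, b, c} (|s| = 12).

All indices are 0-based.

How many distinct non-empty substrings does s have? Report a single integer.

64

rank | idx | suffix
   0 |  11 | a
   1 |  10 | aa
   2 |   4 | aacabbaa
   3 |   7 | abbaa
   4 |   2 | acaacabbaa
   5 |   5 | acabbaa
   6 |   9 | baa
   7 |   8 | bbaa
   8 |   0 | bcacaacabbaa
   9 |   3 | caacabbaa
  10 |   6 | cabbaa
  11 |   1 | cacaacabbaa

SA = [11, 10, 4, 7, 2, 5, 9, 8, 0, 3, 6, 1]
rank  pair      lcp
   1  s[11:],s[10:]  1  'a'
   2  s[10:],s[4:]  2  'aa'
   3  s[4:],s[7:]  1  'a'
   4  s[7:],s[2:]  1  'a'
   5  s[2:],s[5:]  3  'aca'
   6  s[5:],s[9:]  0  ''
   7  s[9:],s[8:]  1  'b'
   8  s[8:],s[0:]  1  'b'
   9  s[0:],s[3:]  0  ''
  10  s[3:],s[6:]  2  'ca'
  11  s[6:],s[1:]  2  'ca'

n(n+1)/2 = 12·13/2 = 78
Σ LCP = 0 + 1 + 2 + 1 + 1 + 3 + 0 + 1 + 1 + 0 + 2 + 2 = 14
distinct = 78 − 14 = 64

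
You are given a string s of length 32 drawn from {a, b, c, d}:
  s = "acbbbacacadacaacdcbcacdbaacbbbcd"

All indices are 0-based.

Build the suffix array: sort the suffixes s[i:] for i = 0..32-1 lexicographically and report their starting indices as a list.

[24, 13, 11, 5, 7, 0, 25, 20, 14, 9, 23, 4, 3, 2, 27, 28, 18, 29, 12, 6, 19, 8, 1, 26, 17, 30, 21, 15, 31, 10, 22, 16]

rank | idx | suffix
   0 |  24 | aacbbbcd
   1 |  13 | aacdcbcacdbaacbbbcd
   2 |  11 | acaacdcbcacdbaacbbbcd
   3 |   5 | acacadacaacdcbcacdbaacbbbcd
   4 |   7 | acadacaacdcbcacdbaacbbbcd
   5 |   0 | acbbbacacadacaacdcbcacdbaacbbbcd
   6 |  25 | acbbbcd
   7 |  20 | acdbaacbbbcd
   8 |  14 | acdcbcacdbaacbbbcd
   9 |   9 | adacaacdcbcacdbaacbbbcd
  10 |  23 | baacbbbcd
  11 |   4 | bacacadacaacdcbcacdbaacbbbcd
  12 |   3 | bbacacadacaacdcbcacdbaacbbbcd
  13 |   2 | bbbacacadacaacdcbcacdbaacbbbcd
  14 |  27 | bbbcd
  15 |  28 | bbcd
  16 |  18 | bcacdbaacbbbcd
  17 |  29 | bcd
  18 |  12 | caacdcbcacdbaacbbbcd
  19 |   6 | cacadacaacdcbcacdbaacbbbcd
  20 |  19 | cacdbaacbbbcd
  21 |   8 | cadacaacdcbcacdbaacbbbcd
  22 |   1 | cbbbacacadacaacdcbcacdbaacbbbcd
  23 |  26 | cbbbcd
  24 |  17 | cbcacdbaacbbbcd
  25 |  30 | cd
  26 |  21 | cdbaacbbbcd
  27 |  15 | cdcbcacdbaacbbbcd
  28 |  31 | d
  29 |  10 | dacaacdcbcacdbaacbbbcd
  30 |  22 | dbaacbbbcd
  31 |  16 | dcbcacdbaacbbbcd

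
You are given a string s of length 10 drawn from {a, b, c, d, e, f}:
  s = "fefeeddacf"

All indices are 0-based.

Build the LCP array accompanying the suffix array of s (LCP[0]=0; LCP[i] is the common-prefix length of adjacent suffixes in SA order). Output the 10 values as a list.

[0, 0, 0, 1, 0, 1, 1, 0, 1, 2]

rank | idx | suffix
   0 |   7 | acf
   1 |   8 | cf
   2 |   6 | dacf
   3 |   5 | ddacf
   4 |   4 | eddacf
   5 |   3 | eeddacf
   6 |   1 | efeeddacf
   7 |   9 | f
   8 |   2 | feeddacf
   9 |   0 | fefeeddacf

SA = [7, 8, 6, 5, 4, 3, 1, 9, 2, 0]
i: (SA[i-1],SA[i]) lcp shared
  1: (7,8) 0 ''
  2: (8,6) 0 ''
  3: (6,5) 1 'd'
  4: (5,4) 0 ''
  5: (4,3) 1 'e'
  6: (3,1) 1 'e'
  7: (1,9) 0 ''
  8: (9,2) 1 'f'
  9: (2,0) 2 'fe'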